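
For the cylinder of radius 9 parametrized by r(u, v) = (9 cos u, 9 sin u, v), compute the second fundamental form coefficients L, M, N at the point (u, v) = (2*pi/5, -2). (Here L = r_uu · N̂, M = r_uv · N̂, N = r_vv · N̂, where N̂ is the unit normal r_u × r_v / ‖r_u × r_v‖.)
L = -9;  M = 0;  N = 0

Compute the unit normal N̂(u, v) = (cos(u), sin(u), 0), and the second partials r_uu, r_uv, r_vv. Take dot products:
  L(u, v) = r_uu · N̂ = -9,
  M(u, v) = r_uv · N̂ = 0,
  N(u, v) = r_vv · N̂ = 0.
Evaluating at (u, v) = (2*pi/5, -2):
  L = -9, M = 0, N = 0.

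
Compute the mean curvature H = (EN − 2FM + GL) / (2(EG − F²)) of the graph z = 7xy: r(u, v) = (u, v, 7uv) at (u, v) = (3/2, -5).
H = 4116*sqrt(5345)/5713805

With E = 49*v^2 + 1, F = 49*u*v, G = 49*u^2 + 1, L = 0, M = 7/sqrt(49*u^2 + 49*v^2 + 1), N = 0, assemble
  H = (EN − 2FM + GL) / (2(EG − F²)) = -343*u*v/(49*u^2 + 49*v^2 + 1)^(3/2).
At (u, v) = (3/2, -5): H = 4116*sqrt(5345)/5713805.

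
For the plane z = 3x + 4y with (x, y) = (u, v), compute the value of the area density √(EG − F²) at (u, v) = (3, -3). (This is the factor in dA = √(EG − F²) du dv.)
√(EG − F²)|_{(3, -3)} = sqrt(26)

E = 10, F = 12, G = 17, so EG − F² = 26. Taking the positive square root: √(EG − F²) = sqrt(26). At (u, v) = (3, -3): sqrt(26).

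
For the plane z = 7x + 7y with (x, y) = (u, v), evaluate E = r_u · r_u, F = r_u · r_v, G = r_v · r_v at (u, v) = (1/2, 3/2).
E = 50;  F = 49;  G = 50

Partials: r_u = (1, 0, 7), r_v = (0, 1, 7). As functions of (u, v):
  E = r_u · r_u = 50,
  F = r_u · r_v = 49,
  G = r_v · r_v = 50.
Evaluating at (u, v) = (1/2, 3/2): E = 50, F = 49, G = 50.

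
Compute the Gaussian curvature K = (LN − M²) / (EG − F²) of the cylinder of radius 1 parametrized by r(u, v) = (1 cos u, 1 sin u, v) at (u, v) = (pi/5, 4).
K = 0

Coefficients of the first fundamental form: E = 1, F = 0, G = 1.
Coefficients of the second fundamental form: L = -1, M = 0, N = 0.
Assemble K = (LN − M²)/(EG − F²) = 0. At (u, v) = (pi/5, 4): K = 0.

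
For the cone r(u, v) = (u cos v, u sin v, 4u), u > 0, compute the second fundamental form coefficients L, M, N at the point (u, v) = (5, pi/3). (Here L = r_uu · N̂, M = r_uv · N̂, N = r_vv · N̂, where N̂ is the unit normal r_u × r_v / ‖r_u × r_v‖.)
L = 0;  M = 0;  N = 20*sqrt(17)/17

Compute the unit normal N̂(u, v) = (-4*sqrt(17)*u*cos(v)/(17*Abs(u)), -4*sqrt(17)*u*sin(v)/(17*Abs(u)), sqrt(17)*u/(17*Abs(u))), and the second partials r_uu, r_uv, r_vv. Take dot products:
  L(u, v) = r_uu · N̂ = 0,
  M(u, v) = r_uv · N̂ = 0,
  N(u, v) = r_vv · N̂ = 4*sqrt(17)*u^2/(17*Abs(u)).
Evaluating at (u, v) = (5, pi/3):
  L = 0, M = 0, N = 20*sqrt(17)/17.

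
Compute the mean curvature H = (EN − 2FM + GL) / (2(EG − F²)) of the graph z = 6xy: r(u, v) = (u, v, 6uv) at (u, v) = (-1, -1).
H = -216*sqrt(73)/5329

With E = 36*v^2 + 1, F = 36*u*v, G = 36*u^2 + 1, L = 0, M = 6/sqrt(36*u^2 + 36*v^2 + 1), N = 0, assemble
  H = (EN − 2FM + GL) / (2(EG − F²)) = -216*u*v/(36*u^2 + 36*v^2 + 1)^(3/2).
At (u, v) = (-1, -1): H = -216*sqrt(73)/5329.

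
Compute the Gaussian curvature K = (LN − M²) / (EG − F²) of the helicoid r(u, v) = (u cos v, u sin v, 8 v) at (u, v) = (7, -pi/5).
K = -64/12769

Coefficients of the first fundamental form: E = 1, F = 0, G = u^2 + 64.
Coefficients of the second fundamental form: L = 0, M = -8/sqrt(u^2 + 64), N = 0.
Assemble K = (LN − M²)/(EG − F²) = -64/(u^2 + 64)^2. At (u, v) = (7, -pi/5): K = -64/12769.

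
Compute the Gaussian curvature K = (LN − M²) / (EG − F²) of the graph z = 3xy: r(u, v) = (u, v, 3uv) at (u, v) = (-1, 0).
K = -9/100

Coefficients of the first fundamental form: E = 9*v^2 + 1, F = 9*u*v, G = 9*u^2 + 1.
Coefficients of the second fundamental form: L = 0, M = 3/sqrt(9*u^2 + 9*v^2 + 1), N = 0.
Assemble K = (LN − M²)/(EG − F²) = -9/(81*u^4 + 162*u^2*v^2 + 18*u^2 + 81*v^4 + 18*v^2 + 1). At (u, v) = (-1, 0): K = -9/100.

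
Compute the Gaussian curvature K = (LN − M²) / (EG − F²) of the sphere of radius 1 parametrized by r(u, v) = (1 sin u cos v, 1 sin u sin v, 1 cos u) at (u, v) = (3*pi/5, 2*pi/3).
K = 1

Coefficients of the first fundamental form: E = 1, F = 0, G = sin(u)^2.
Coefficients of the second fundamental form: L = -sin(u)/Abs(sin(u)), M = 0, N = -sin(u)^3/Abs(sin(u)).
Assemble K = (LN − M²)/(EG − F²) = 1. At (u, v) = (3*pi/5, 2*pi/3): K = 1.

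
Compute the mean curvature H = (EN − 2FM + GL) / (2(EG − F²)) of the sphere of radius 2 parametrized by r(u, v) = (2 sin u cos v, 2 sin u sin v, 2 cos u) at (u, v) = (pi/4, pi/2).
H = -1/2

With E = 4, F = 0, G = 4*sin(u)^2, L = -2*sin(u)/Abs(sin(u)), M = 0, N = -2*sin(u)^3/Abs(sin(u)), assemble
  H = (EN − 2FM + GL) / (2(EG − F²)) = -sin(u)/(2*Abs(sin(u))).
At (u, v) = (pi/4, pi/2): H = -1/2.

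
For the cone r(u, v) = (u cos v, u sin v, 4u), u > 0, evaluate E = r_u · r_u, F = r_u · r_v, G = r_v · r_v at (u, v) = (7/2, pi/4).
E = 17;  F = 0;  G = 49/4

Partials: r_u = (cos(v), sin(v), 4), r_v = (-u*sin(v), u*cos(v), 0). As functions of (u, v):
  E = r_u · r_u = 17,
  F = r_u · r_v = 0,
  G = r_v · r_v = u^2.
Evaluating at (u, v) = (7/2, pi/4): E = 17, F = 0, G = 49/4.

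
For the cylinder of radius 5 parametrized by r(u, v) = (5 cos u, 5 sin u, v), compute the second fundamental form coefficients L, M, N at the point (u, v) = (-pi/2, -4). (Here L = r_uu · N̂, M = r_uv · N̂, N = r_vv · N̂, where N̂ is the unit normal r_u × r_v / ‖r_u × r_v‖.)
L = -5;  M = 0;  N = 0

Compute the unit normal N̂(u, v) = (cos(u), sin(u), 0), and the second partials r_uu, r_uv, r_vv. Take dot products:
  L(u, v) = r_uu · N̂ = -5,
  M(u, v) = r_uv · N̂ = 0,
  N(u, v) = r_vv · N̂ = 0.
Evaluating at (u, v) = (-pi/2, -4):
  L = -5, M = 0, N = 0.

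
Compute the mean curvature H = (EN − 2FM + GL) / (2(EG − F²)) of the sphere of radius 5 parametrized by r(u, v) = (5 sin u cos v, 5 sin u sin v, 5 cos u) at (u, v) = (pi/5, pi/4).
H = -1/5

With E = 25, F = 0, G = 25*sin(u)^2, L = -5*sin(u)/Abs(sin(u)), M = 0, N = -5*sin(u)^3/Abs(sin(u)), assemble
  H = (EN − 2FM + GL) / (2(EG − F²)) = -sin(u)/(5*Abs(sin(u))).
At (u, v) = (pi/5, pi/4): H = -1/5.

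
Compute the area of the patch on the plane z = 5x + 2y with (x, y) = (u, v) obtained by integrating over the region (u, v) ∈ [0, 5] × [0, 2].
Area = 10*sqrt(30)

Area = ∫∫ √(EG − F²) du dv with √(EG − F²) = sqrt(30). Integrating over [0, 5] × [0, 2] gives 10*sqrt(30).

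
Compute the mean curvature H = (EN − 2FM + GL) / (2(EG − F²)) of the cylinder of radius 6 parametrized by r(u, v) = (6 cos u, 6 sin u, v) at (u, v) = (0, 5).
H = -1/12

With E = 36, F = 0, G = 1, L = -6, M = 0, N = 0, assemble
  H = (EN − 2FM + GL) / (2(EG − F²)) = -1/12.
At (u, v) = (0, 5): H = -1/12.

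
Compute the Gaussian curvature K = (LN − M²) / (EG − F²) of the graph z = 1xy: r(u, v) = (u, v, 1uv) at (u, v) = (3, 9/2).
K = -16/14641

Coefficients of the first fundamental form: E = v^2 + 1, F = u*v, G = u^2 + 1.
Coefficients of the second fundamental form: L = 0, M = 1/sqrt(u^2 + v^2 + 1), N = 0.
Assemble K = (LN − M²)/(EG − F²) = 1/((u^2*v^2 - (u^2 + 1)*(v^2 + 1))*(u^2 + v^2 + 1)). At (u, v) = (3, 9/2): K = -16/14641.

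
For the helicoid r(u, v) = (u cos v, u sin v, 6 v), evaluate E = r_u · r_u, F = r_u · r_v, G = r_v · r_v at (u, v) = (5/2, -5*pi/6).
E = 1;  F = 0;  G = 169/4

Partials: r_u = (cos(v), sin(v), 0), r_v = (-u*sin(v), u*cos(v), 6). As functions of (u, v):
  E = r_u · r_u = 1,
  F = r_u · r_v = 0,
  G = r_v · r_v = u^2 + 36.
Evaluating at (u, v) = (5/2, -5*pi/6): E = 1, F = 0, G = 169/4.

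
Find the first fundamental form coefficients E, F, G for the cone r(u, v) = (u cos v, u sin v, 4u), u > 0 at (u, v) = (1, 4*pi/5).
E = 17;  F = 0;  G = 1

Partials: r_u = (cos(v), sin(v), 4), r_v = (-u*sin(v), u*cos(v), 0). As functions of (u, v):
  E = r_u · r_u = 17,
  F = r_u · r_v = 0,
  G = r_v · r_v = u^2.
Evaluating at (u, v) = (1, 4*pi/5): E = 17, F = 0, G = 1.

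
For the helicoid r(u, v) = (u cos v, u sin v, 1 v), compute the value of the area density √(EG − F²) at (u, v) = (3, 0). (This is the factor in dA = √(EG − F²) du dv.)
√(EG − F²)|_{(3, 0)} = sqrt(10)

E = 1, F = 0, G = u^2 + 1, so EG − F² = u^2 + 1. Taking the positive square root: √(EG − F²) = sqrt(u^2 + 1). At (u, v) = (3, 0): sqrt(10).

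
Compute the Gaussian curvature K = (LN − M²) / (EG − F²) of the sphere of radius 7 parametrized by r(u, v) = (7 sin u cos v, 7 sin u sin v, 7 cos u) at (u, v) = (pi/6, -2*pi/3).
K = 1/49

Coefficients of the first fundamental form: E = 49, F = 0, G = 49*sin(u)^2.
Coefficients of the second fundamental form: L = -7*sin(u)/Abs(sin(u)), M = 0, N = -7*sin(u)^3/Abs(sin(u)).
Assemble K = (LN − M²)/(EG − F²) = 1/49. At (u, v) = (pi/6, -2*pi/3): K = 1/49.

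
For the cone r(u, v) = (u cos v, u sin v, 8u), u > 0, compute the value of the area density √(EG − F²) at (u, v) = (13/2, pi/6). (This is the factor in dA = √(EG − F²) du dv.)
√(EG − F²)|_{(13/2, pi/6)} = 13*sqrt(65)/2

E = 65, F = 0, G = u^2, so EG − F² = 65*u^2. Taking the positive square root: √(EG − F²) = sqrt(65)*Abs(u). At (u, v) = (13/2, pi/6): 13*sqrt(65)/2.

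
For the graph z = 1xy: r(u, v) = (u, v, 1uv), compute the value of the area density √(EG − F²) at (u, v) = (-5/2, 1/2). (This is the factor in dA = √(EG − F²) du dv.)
√(EG − F²)|_{(-5/2, 1/2)} = sqrt(30)/2

E = v^2 + 1, F = u*v, G = u^2 + 1, so EG − F² = u^2 + v^2 + 1. Taking the positive square root: √(EG − F²) = sqrt(u^2 + v^2 + 1). At (u, v) = (-5/2, 1/2): sqrt(30)/2.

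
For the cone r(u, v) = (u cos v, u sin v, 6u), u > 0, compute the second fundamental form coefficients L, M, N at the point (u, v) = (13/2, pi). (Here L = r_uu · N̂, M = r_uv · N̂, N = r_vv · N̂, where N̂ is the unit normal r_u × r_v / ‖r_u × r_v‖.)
L = 0;  M = 0;  N = 39*sqrt(37)/37

Compute the unit normal N̂(u, v) = (-6*sqrt(37)*u*cos(v)/(37*Abs(u)), -6*sqrt(37)*u*sin(v)/(37*Abs(u)), sqrt(37)*u/(37*Abs(u))), and the second partials r_uu, r_uv, r_vv. Take dot products:
  L(u, v) = r_uu · N̂ = 0,
  M(u, v) = r_uv · N̂ = 0,
  N(u, v) = r_vv · N̂ = 6*sqrt(37)*u^2/(37*Abs(u)).
Evaluating at (u, v) = (13/2, pi):
  L = 0, M = 0, N = 39*sqrt(37)/37.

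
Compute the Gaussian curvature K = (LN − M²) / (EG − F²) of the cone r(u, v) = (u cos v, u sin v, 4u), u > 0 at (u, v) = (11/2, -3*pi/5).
K = 0

Coefficients of the first fundamental form: E = 17, F = 0, G = u^2.
Coefficients of the second fundamental form: L = 0, M = 0, N = 4*sqrt(17)*u^2/(17*Abs(u)).
Assemble K = (LN − M²)/(EG − F²) = 0. At (u, v) = (11/2, -3*pi/5): K = 0.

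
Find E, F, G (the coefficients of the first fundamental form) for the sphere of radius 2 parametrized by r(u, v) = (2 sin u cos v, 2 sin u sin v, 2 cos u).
E = 4;  F = 0;  G = 4*sin(u)^2

Compute partials: r_u = (2*cos(u)*cos(v), 2*sin(v)*cos(u), -2*sin(u)), r_v = (-2*sin(u)*sin(v), 2*sin(u)*cos(v), 0). Then
  E = r_u · r_u = 4,
  F = r_u · r_v = 0,
  G = r_v · r_v = 4*sin(u)^2.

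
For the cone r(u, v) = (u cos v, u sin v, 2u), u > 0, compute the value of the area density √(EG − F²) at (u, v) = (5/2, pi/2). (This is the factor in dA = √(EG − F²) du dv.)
√(EG − F²)|_{(5/2, pi/2)} = 5*sqrt(5)/2

E = 5, F = 0, G = u^2, so EG − F² = 5*u^2. Taking the positive square root: √(EG − F²) = sqrt(5)*Abs(u). At (u, v) = (5/2, pi/2): 5*sqrt(5)/2.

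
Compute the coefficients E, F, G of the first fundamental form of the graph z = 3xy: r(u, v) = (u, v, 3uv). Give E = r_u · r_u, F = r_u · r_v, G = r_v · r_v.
E = 9*v^2 + 1;  F = 9*u*v;  G = 9*u^2 + 1

Compute partials: r_u = (1, 0, 3*v), r_v = (0, 1, 3*u). Then
  E = r_u · r_u = 9*v^2 + 1,
  F = r_u · r_v = 9*u*v,
  G = r_v · r_v = 9*u^2 + 1.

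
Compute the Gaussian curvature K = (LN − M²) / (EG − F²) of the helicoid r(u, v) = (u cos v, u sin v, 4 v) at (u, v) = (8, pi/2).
K = -1/400

Coefficients of the first fundamental form: E = 1, F = 0, G = u^2 + 16.
Coefficients of the second fundamental form: L = 0, M = -4/sqrt(u^2 + 16), N = 0.
Assemble K = (LN − M²)/(EG − F²) = -16/(u^2 + 16)^2. At (u, v) = (8, pi/2): K = -1/400.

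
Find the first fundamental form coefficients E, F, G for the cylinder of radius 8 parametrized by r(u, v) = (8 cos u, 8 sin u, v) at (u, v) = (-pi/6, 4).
E = 64;  F = 0;  G = 1

Partials: r_u = (-8*sin(u), 8*cos(u), 0), r_v = (0, 0, 1). As functions of (u, v):
  E = r_u · r_u = 64,
  F = r_u · r_v = 0,
  G = r_v · r_v = 1.
Evaluating at (u, v) = (-pi/6, 4): E = 64, F = 0, G = 1.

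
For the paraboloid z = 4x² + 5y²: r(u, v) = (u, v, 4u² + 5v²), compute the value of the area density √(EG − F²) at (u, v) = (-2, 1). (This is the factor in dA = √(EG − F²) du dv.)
√(EG − F²)|_{(-2, 1)} = sqrt(357)

E = 64*u^2 + 1, F = 80*u*v, G = 100*v^2 + 1, so EG − F² = 64*u^2 + 100*v^2 + 1. Taking the positive square root: √(EG − F²) = sqrt(64*u^2 + 100*v^2 + 1). At (u, v) = (-2, 1): sqrt(357).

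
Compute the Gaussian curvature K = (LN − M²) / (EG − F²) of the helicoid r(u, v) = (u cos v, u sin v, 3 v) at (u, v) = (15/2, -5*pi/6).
K = -16/7569

Coefficients of the first fundamental form: E = 1, F = 0, G = u^2 + 9.
Coefficients of the second fundamental form: L = 0, M = -3/sqrt(u^2 + 9), N = 0.
Assemble K = (LN − M²)/(EG − F²) = -9/(u^2 + 9)^2. At (u, v) = (15/2, -5*pi/6): K = -16/7569.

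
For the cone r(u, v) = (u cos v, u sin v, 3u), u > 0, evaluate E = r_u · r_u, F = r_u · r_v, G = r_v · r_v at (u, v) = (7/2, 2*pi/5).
E = 10;  F = 0;  G = 49/4

Partials: r_u = (cos(v), sin(v), 3), r_v = (-u*sin(v), u*cos(v), 0). As functions of (u, v):
  E = r_u · r_u = 10,
  F = r_u · r_v = 0,
  G = r_v · r_v = u^2.
Evaluating at (u, v) = (7/2, 2*pi/5): E = 10, F = 0, G = 49/4.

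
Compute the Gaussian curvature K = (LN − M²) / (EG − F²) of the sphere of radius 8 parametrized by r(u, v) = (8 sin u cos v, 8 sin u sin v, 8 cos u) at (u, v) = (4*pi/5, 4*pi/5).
K = 1/64

Coefficients of the first fundamental form: E = 64, F = 0, G = 64*sin(u)^2.
Coefficients of the second fundamental form: L = -8*sin(u)/Abs(sin(u)), M = 0, N = -8*sin(u)^3/Abs(sin(u)).
Assemble K = (LN − M²)/(EG − F²) = 1/64. At (u, v) = (4*pi/5, 4*pi/5): K = 1/64.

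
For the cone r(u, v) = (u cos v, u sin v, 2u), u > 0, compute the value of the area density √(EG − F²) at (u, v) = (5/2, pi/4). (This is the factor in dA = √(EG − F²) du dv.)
√(EG − F²)|_{(5/2, pi/4)} = 5*sqrt(5)/2

E = 5, F = 0, G = u^2, so EG − F² = 5*u^2. Taking the positive square root: √(EG − F²) = sqrt(5)*Abs(u). At (u, v) = (5/2, pi/4): 5*sqrt(5)/2.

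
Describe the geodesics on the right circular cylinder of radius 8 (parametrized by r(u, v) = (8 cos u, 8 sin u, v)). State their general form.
The cylinder is flat (K = 0) and locally isometric to the plane via the development (u, v) ↦ (8 u, v). Geodesics are the pre-images of straight lines: circles (v constant), vertical lines (u constant), and helices (v = c · u + d) for constants c, d.

A right cylinder has E = 8², F = 0, G = 1, so EG − F² = 8², and L = −8, M = N = 0, giving K = (LN − M²)/(EG − F²) = 0 everywhere. A flat surface is locally isometric to the Euclidean plane via the map (u, v) ↦ (8 u, v). Straight lines in the (x̃, ỹ) plane pull back to: (a) horizontal circles (v = const), (b) vertical generators (u = const), and (c) helices (8 u tan θ = v, i.e. v = c · u + d).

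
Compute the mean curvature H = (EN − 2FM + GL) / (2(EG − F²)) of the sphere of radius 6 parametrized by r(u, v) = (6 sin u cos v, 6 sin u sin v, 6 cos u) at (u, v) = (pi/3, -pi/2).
H = -1/6

With E = 36, F = 0, G = 36*sin(u)^2, L = -6*sin(u)/Abs(sin(u)), M = 0, N = -6*sin(u)^3/Abs(sin(u)), assemble
  H = (EN − 2FM + GL) / (2(EG − F²)) = -sin(u)/(6*Abs(sin(u))).
At (u, v) = (pi/3, -pi/2): H = -1/6.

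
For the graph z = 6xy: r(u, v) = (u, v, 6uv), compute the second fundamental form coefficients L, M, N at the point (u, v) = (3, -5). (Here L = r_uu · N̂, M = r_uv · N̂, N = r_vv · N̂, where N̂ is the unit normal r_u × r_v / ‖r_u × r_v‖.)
L = 0;  M = 6/35;  N = 0

Compute the unit normal N̂(u, v) = (-6*v/sqrt(36*u^2 + 36*v^2 + 1), -6*u/sqrt(36*u^2 + 36*v^2 + 1), 1/sqrt(36*u^2 + 36*v^2 + 1)), and the second partials r_uu, r_uv, r_vv. Take dot products:
  L(u, v) = r_uu · N̂ = 0,
  M(u, v) = r_uv · N̂ = 6/sqrt(36*u^2 + 36*v^2 + 1),
  N(u, v) = r_vv · N̂ = 0.
Evaluating at (u, v) = (3, -5):
  L = 0, M = 6/35, N = 0.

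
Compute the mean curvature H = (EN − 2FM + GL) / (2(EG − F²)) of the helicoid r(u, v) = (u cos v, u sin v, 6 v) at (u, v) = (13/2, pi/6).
H = 0

With E = 1, F = 0, G = u^2 + 36, L = 0, M = -6/sqrt(u^2 + 36), N = 0, assemble
  H = (EN − 2FM + GL) / (2(EG − F²)) = 0.
At (u, v) = (13/2, pi/6): H = 0.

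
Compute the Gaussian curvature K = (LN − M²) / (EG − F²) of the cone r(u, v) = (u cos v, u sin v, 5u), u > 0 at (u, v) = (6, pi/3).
K = 0

Coefficients of the first fundamental form: E = 26, F = 0, G = u^2.
Coefficients of the second fundamental form: L = 0, M = 0, N = 5*sqrt(26)*u^2/(26*Abs(u)).
Assemble K = (LN − M²)/(EG − F²) = 0. At (u, v) = (6, pi/3): K = 0.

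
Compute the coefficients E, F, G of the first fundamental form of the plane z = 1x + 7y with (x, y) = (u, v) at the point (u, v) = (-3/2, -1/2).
E = 2;  F = 7;  G = 50

Partials: r_u = (1, 0, 1), r_v = (0, 1, 7). As functions of (u, v):
  E = r_u · r_u = 2,
  F = r_u · r_v = 7,
  G = r_v · r_v = 50.
Evaluating at (u, v) = (-3/2, -1/2): E = 2, F = 7, G = 50.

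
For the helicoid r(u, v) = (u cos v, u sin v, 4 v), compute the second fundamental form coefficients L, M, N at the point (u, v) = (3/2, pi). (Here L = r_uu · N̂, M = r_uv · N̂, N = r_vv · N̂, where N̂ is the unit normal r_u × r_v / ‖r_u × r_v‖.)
L = 0;  M = -8*sqrt(73)/73;  N = 0

Compute the unit normal N̂(u, v) = (4*sin(v)/sqrt(u^2 + 16), -4*cos(v)/sqrt(u^2 + 16), u/sqrt(u^2 + 16)), and the second partials r_uu, r_uv, r_vv. Take dot products:
  L(u, v) = r_uu · N̂ = 0,
  M(u, v) = r_uv · N̂ = -4/sqrt(u^2 + 16),
  N(u, v) = r_vv · N̂ = 0.
Evaluating at (u, v) = (3/2, pi):
  L = 0, M = -8*sqrt(73)/73, N = 0.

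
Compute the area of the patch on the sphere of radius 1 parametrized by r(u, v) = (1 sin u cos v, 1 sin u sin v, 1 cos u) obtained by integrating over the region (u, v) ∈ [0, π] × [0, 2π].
Area = 4*pi

Area = ∫∫ √(EG − F²) du dv with √(EG − F²) = Abs(sin(u)). Integrating over [0, π] × [0, 2π] gives 4*pi.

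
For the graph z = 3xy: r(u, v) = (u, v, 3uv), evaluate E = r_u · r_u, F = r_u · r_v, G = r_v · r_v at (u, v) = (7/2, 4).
E = 145;  F = 126;  G = 445/4

Partials: r_u = (1, 0, 3*v), r_v = (0, 1, 3*u). As functions of (u, v):
  E = r_u · r_u = 9*v^2 + 1,
  F = r_u · r_v = 9*u*v,
  G = r_v · r_v = 9*u^2 + 1.
Evaluating at (u, v) = (7/2, 4): E = 145, F = 126, G = 445/4.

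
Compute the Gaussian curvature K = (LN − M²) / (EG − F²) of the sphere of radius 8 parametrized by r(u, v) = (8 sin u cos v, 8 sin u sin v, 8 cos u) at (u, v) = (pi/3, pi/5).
K = 1/64

Coefficients of the first fundamental form: E = 64, F = 0, G = 64*sin(u)^2.
Coefficients of the second fundamental form: L = -8*sin(u)/Abs(sin(u)), M = 0, N = -8*sin(u)^3/Abs(sin(u)).
Assemble K = (LN − M²)/(EG − F²) = 1/64. At (u, v) = (pi/3, pi/5): K = 1/64.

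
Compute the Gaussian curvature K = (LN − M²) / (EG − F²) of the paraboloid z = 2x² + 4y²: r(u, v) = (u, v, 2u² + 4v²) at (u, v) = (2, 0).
K = 32/4225

Coefficients of the first fundamental form: E = 16*u^2 + 1, F = 32*u*v, G = 64*v^2 + 1.
Coefficients of the second fundamental form: L = 4/sqrt(16*u^2 + 64*v^2 + 1), M = 0, N = 8/sqrt(16*u^2 + 64*v^2 + 1).
Assemble K = (LN − M²)/(EG − F²) = 32/(256*u^4 + 2048*u^2*v^2 + 32*u^2 + 4096*v^4 + 128*v^2 + 1). At (u, v) = (2, 0): K = 32/4225.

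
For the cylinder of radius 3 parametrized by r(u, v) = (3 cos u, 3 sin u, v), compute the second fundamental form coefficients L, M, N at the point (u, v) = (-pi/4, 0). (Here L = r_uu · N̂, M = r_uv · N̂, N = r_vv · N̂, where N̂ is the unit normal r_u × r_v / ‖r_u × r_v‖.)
L = -3;  M = 0;  N = 0

Compute the unit normal N̂(u, v) = (cos(u), sin(u), 0), and the second partials r_uu, r_uv, r_vv. Take dot products:
  L(u, v) = r_uu · N̂ = -3,
  M(u, v) = r_uv · N̂ = 0,
  N(u, v) = r_vv · N̂ = 0.
Evaluating at (u, v) = (-pi/4, 0):
  L = -3, M = 0, N = 0.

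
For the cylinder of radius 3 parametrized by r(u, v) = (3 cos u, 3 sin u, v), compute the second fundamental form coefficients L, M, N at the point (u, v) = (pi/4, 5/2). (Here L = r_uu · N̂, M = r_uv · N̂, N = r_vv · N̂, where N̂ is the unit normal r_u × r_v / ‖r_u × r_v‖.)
L = -3;  M = 0;  N = 0

Compute the unit normal N̂(u, v) = (cos(u), sin(u), 0), and the second partials r_uu, r_uv, r_vv. Take dot products:
  L(u, v) = r_uu · N̂ = -3,
  M(u, v) = r_uv · N̂ = 0,
  N(u, v) = r_vv · N̂ = 0.
Evaluating at (u, v) = (pi/4, 5/2):
  L = -3, M = 0, N = 0.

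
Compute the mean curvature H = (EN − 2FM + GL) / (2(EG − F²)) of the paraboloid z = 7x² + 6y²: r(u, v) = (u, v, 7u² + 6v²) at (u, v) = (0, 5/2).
H = 6313*sqrt(901)/811801

With E = 196*u^2 + 1, F = 168*u*v, G = 144*v^2 + 1, L = 14/sqrt(196*u^2 + 144*v^2 + 1), M = 0, N = 12/sqrt(196*u^2 + 144*v^2 + 1), assemble
  H = (EN − 2FM + GL) / (2(EG − F²)) = (1176*u^2 + 1008*v^2 + 13)/(196*u^2 + 144*v^2 + 1)^(3/2).
At (u, v) = (0, 5/2): H = 6313*sqrt(901)/811801.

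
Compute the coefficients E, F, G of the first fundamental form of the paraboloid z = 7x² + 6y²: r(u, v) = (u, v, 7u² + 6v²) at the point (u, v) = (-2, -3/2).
E = 785;  F = 504;  G = 325

Partials: r_u = (1, 0, 14*u), r_v = (0, 1, 12*v). As functions of (u, v):
  E = r_u · r_u = 196*u^2 + 1,
  F = r_u · r_v = 168*u*v,
  G = r_v · r_v = 144*v^2 + 1.
Evaluating at (u, v) = (-2, -3/2): E = 785, F = 504, G = 325.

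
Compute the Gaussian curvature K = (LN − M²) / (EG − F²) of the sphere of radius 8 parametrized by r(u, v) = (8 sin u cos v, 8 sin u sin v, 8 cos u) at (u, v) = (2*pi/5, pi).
K = 1/64

Coefficients of the first fundamental form: E = 64, F = 0, G = 64*sin(u)^2.
Coefficients of the second fundamental form: L = -8*sin(u)/Abs(sin(u)), M = 0, N = -8*sin(u)^3/Abs(sin(u)).
Assemble K = (LN − M²)/(EG − F²) = 1/64. At (u, v) = (2*pi/5, pi): K = 1/64.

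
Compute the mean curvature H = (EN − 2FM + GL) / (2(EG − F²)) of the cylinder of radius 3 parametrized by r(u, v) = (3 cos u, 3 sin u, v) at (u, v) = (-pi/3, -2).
H = -1/6

With E = 9, F = 0, G = 1, L = -3, M = 0, N = 0, assemble
  H = (EN − 2FM + GL) / (2(EG − F²)) = -1/6.
At (u, v) = (-pi/3, -2): H = -1/6.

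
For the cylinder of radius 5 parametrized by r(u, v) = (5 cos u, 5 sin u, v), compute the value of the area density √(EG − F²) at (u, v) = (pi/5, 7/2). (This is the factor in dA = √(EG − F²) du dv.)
√(EG − F²)|_{(pi/5, 7/2)} = 5

E = 25, F = 0, G = 1, so EG − F² = 25. Taking the positive square root: √(EG − F²) = 5. At (u, v) = (pi/5, 7/2): 5.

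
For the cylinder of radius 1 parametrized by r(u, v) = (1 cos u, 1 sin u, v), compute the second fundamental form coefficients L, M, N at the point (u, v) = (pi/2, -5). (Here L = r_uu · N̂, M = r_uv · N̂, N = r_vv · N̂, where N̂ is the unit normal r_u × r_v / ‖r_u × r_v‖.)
L = -1;  M = 0;  N = 0

Compute the unit normal N̂(u, v) = (cos(u), sin(u), 0), and the second partials r_uu, r_uv, r_vv. Take dot products:
  L(u, v) = r_uu · N̂ = -1,
  M(u, v) = r_uv · N̂ = 0,
  N(u, v) = r_vv · N̂ = 0.
Evaluating at (u, v) = (pi/2, -5):
  L = -1, M = 0, N = 0.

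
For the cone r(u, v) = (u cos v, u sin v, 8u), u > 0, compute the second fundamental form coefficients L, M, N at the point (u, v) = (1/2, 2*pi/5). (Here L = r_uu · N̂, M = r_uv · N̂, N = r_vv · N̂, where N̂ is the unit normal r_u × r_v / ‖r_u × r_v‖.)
L = 0;  M = 0;  N = 4*sqrt(65)/65

Compute the unit normal N̂(u, v) = (-8*sqrt(65)*u*cos(v)/(65*Abs(u)), -8*sqrt(65)*u*sin(v)/(65*Abs(u)), sqrt(65)*u/(65*Abs(u))), and the second partials r_uu, r_uv, r_vv. Take dot products:
  L(u, v) = r_uu · N̂ = 0,
  M(u, v) = r_uv · N̂ = 0,
  N(u, v) = r_vv · N̂ = 8*sqrt(65)*u^2/(65*Abs(u)).
Evaluating at (u, v) = (1/2, 2*pi/5):
  L = 0, M = 0, N = 4*sqrt(65)/65.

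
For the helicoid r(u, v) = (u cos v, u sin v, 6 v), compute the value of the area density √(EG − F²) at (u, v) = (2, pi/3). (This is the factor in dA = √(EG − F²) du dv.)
√(EG − F²)|_{(2, pi/3)} = 2*sqrt(10)

E = 1, F = 0, G = u^2 + 36, so EG − F² = u^2 + 36. Taking the positive square root: √(EG − F²) = sqrt(u^2 + 36). At (u, v) = (2, pi/3): 2*sqrt(10).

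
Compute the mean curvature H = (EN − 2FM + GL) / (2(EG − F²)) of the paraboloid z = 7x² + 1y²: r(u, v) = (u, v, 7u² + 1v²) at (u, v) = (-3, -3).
H = 2024*sqrt(1801)/3243601

With E = 196*u^2 + 1, F = 28*u*v, G = 4*v^2 + 1, L = 14/sqrt(196*u^2 + 4*v^2 + 1), M = 0, N = 2/sqrt(196*u^2 + 4*v^2 + 1), assemble
  H = (EN − 2FM + GL) / (2(EG − F²)) = 4*(49*u^2 + 7*v^2 + 2)/(196*u^2 + 4*v^2 + 1)^(3/2).
At (u, v) = (-3, -3): H = 2024*sqrt(1801)/3243601.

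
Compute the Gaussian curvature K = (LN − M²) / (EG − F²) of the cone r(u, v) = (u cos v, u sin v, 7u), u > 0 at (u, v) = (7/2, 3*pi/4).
K = 0

Coefficients of the first fundamental form: E = 50, F = 0, G = u^2.
Coefficients of the second fundamental form: L = 0, M = 0, N = 7*sqrt(2)*u^2/(10*Abs(u)).
Assemble K = (LN − M²)/(EG − F²) = 0. At (u, v) = (7/2, 3*pi/4): K = 0.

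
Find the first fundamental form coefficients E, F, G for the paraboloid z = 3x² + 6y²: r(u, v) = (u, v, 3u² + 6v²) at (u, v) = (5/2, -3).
E = 226;  F = -540;  G = 1297

Partials: r_u = (1, 0, 6*u), r_v = (0, 1, 12*v). As functions of (u, v):
  E = r_u · r_u = 36*u^2 + 1,
  F = r_u · r_v = 72*u*v,
  G = r_v · r_v = 144*v^2 + 1.
Evaluating at (u, v) = (5/2, -3): E = 226, F = -540, G = 1297.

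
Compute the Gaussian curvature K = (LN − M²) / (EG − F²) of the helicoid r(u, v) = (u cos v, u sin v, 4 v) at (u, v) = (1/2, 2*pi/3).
K = -256/4225

Coefficients of the first fundamental form: E = 1, F = 0, G = u^2 + 16.
Coefficients of the second fundamental form: L = 0, M = -4/sqrt(u^2 + 16), N = 0.
Assemble K = (LN − M²)/(EG − F²) = -16/(u^2 + 16)^2. At (u, v) = (1/2, 2*pi/3): K = -256/4225.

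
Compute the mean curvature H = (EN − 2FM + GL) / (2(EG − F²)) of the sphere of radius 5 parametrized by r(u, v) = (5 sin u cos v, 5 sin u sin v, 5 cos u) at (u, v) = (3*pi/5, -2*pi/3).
H = -1/5

With E = 25, F = 0, G = 25*sin(u)^2, L = -5*sin(u)/Abs(sin(u)), M = 0, N = -5*sin(u)^3/Abs(sin(u)), assemble
  H = (EN − 2FM + GL) / (2(EG − F²)) = -sin(u)/(5*Abs(sin(u))).
At (u, v) = (3*pi/5, -2*pi/3): H = -1/5.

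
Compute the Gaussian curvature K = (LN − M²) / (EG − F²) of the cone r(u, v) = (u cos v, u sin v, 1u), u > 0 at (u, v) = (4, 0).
K = 0

Coefficients of the first fundamental form: E = 2, F = 0, G = u^2.
Coefficients of the second fundamental form: L = 0, M = 0, N = sqrt(2)*u^2/(2*Abs(u)).
Assemble K = (LN − M²)/(EG − F²) = 0. At (u, v) = (4, 0): K = 0.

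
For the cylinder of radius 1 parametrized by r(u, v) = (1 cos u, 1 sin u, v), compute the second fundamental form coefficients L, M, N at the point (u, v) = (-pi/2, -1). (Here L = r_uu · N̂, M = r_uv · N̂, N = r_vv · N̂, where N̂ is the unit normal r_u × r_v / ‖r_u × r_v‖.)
L = -1;  M = 0;  N = 0

Compute the unit normal N̂(u, v) = (cos(u), sin(u), 0), and the second partials r_uu, r_uv, r_vv. Take dot products:
  L(u, v) = r_uu · N̂ = -1,
  M(u, v) = r_uv · N̂ = 0,
  N(u, v) = r_vv · N̂ = 0.
Evaluating at (u, v) = (-pi/2, -1):
  L = -1, M = 0, N = 0.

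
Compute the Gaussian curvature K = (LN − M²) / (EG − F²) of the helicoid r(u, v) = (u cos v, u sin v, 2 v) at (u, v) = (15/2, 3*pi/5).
K = -64/58081

Coefficients of the first fundamental form: E = 1, F = 0, G = u^2 + 4.
Coefficients of the second fundamental form: L = 0, M = -2/sqrt(u^2 + 4), N = 0.
Assemble K = (LN − M²)/(EG − F²) = -4/(u^2 + 4)^2. At (u, v) = (15/2, 3*pi/5): K = -64/58081.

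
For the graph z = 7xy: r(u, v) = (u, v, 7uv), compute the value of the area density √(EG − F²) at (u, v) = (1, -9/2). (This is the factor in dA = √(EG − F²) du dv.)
√(EG − F²)|_{(1, -9/2)} = sqrt(4169)/2

E = 49*v^2 + 1, F = 49*u*v, G = 49*u^2 + 1, so EG − F² = 49*u^2 + 49*v^2 + 1. Taking the positive square root: √(EG − F²) = sqrt(49*u^2 + 49*v^2 + 1). At (u, v) = (1, -9/2): sqrt(4169)/2.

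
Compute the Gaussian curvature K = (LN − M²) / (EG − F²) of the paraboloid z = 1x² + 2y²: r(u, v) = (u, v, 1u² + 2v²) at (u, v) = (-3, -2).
K = 8/10201

Coefficients of the first fundamental form: E = 4*u^2 + 1, F = 8*u*v, G = 16*v^2 + 1.
Coefficients of the second fundamental form: L = 2/sqrt(4*u^2 + 16*v^2 + 1), M = 0, N = 4/sqrt(4*u^2 + 16*v^2 + 1).
Assemble K = (LN − M²)/(EG − F²) = 8/(16*u^4 + 128*u^2*v^2 + 8*u^2 + 256*v^4 + 32*v^2 + 1). At (u, v) = (-3, -2): K = 8/10201.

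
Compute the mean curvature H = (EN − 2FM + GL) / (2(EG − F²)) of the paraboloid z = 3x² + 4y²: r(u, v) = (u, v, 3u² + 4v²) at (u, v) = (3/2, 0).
H = 331*sqrt(82)/6724

With E = 36*u^2 + 1, F = 48*u*v, G = 64*v^2 + 1, L = 6/sqrt(36*u^2 + 64*v^2 + 1), M = 0, N = 8/sqrt(36*u^2 + 64*v^2 + 1), assemble
  H = (EN − 2FM + GL) / (2(EG − F²)) = (144*u^2 + 192*v^2 + 7)/(36*u^2 + 64*v^2 + 1)^(3/2).
At (u, v) = (3/2, 0): H = 331*sqrt(82)/6724.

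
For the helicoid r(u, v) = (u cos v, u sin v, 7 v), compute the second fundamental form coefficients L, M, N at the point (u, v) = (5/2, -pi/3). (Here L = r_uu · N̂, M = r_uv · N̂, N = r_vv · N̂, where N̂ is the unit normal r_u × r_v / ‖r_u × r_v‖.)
L = 0;  M = -14*sqrt(221)/221;  N = 0

Compute the unit normal N̂(u, v) = (7*sin(v)/sqrt(u^2 + 49), -7*cos(v)/sqrt(u^2 + 49), u/sqrt(u^2 + 49)), and the second partials r_uu, r_uv, r_vv. Take dot products:
  L(u, v) = r_uu · N̂ = 0,
  M(u, v) = r_uv · N̂ = -7/sqrt(u^2 + 49),
  N(u, v) = r_vv · N̂ = 0.
Evaluating at (u, v) = (5/2, -pi/3):
  L = 0, M = -14*sqrt(221)/221, N = 0.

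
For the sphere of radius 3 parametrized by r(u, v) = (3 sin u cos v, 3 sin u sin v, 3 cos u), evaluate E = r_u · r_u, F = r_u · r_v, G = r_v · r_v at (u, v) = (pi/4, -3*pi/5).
E = 9;  F = 0;  G = 9/2

Partials: r_u = (3*cos(u)*cos(v), 3*sin(v)*cos(u), -3*sin(u)), r_v = (-3*sin(u)*sin(v), 3*sin(u)*cos(v), 0). As functions of (u, v):
  E = r_u · r_u = 9,
  F = r_u · r_v = 0,
  G = r_v · r_v = 9*sin(u)^2.
Evaluating at (u, v) = (pi/4, -3*pi/5): E = 9, F = 0, G = 9/2.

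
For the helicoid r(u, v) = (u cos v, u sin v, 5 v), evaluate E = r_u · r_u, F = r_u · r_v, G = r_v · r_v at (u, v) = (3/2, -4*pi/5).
E = 1;  F = 0;  G = 109/4

Partials: r_u = (cos(v), sin(v), 0), r_v = (-u*sin(v), u*cos(v), 5). As functions of (u, v):
  E = r_u · r_u = 1,
  F = r_u · r_v = 0,
  G = r_v · r_v = u^2 + 25.
Evaluating at (u, v) = (3/2, -4*pi/5): E = 1, F = 0, G = 109/4.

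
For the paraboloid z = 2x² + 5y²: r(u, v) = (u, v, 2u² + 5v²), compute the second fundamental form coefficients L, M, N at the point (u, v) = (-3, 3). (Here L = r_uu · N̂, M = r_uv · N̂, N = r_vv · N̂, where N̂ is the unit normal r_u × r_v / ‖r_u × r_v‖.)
L = 4*sqrt(1045)/1045;  M = 0;  N = 2*sqrt(1045)/209

Compute the unit normal N̂(u, v) = (-4*u/sqrt(16*u^2 + 100*v^2 + 1), -10*v/sqrt(16*u^2 + 100*v^2 + 1), 1/sqrt(16*u^2 + 100*v^2 + 1)), and the second partials r_uu, r_uv, r_vv. Take dot products:
  L(u, v) = r_uu · N̂ = 4/sqrt(16*u^2 + 100*v^2 + 1),
  M(u, v) = r_uv · N̂ = 0,
  N(u, v) = r_vv · N̂ = 10/sqrt(16*u^2 + 100*v^2 + 1).
Evaluating at (u, v) = (-3, 3):
  L = 4*sqrt(1045)/1045, M = 0, N = 2*sqrt(1045)/209.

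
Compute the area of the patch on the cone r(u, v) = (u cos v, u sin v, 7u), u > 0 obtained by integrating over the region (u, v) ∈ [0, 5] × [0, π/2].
Area = 125*sqrt(2)*pi/4

Area = ∫∫ √(EG − F²) du dv with √(EG − F²) = 5*sqrt(2)*Abs(u). Integrating over [0, 5] × [0, π/2] gives 125*sqrt(2)*pi/4.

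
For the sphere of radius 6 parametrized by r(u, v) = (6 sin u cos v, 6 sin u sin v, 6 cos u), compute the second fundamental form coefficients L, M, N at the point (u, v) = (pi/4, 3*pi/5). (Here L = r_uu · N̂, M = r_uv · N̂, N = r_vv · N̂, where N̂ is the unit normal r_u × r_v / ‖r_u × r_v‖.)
L = -6;  M = 0;  N = -3

Compute the unit normal N̂(u, v) = (sin(u)^2*cos(v)/Abs(sin(u)), sin(u)^2*sin(v)/Abs(sin(u)), sin(2*u)/(2*Abs(sin(u)))), and the second partials r_uu, r_uv, r_vv. Take dot products:
  L(u, v) = r_uu · N̂ = -6*sin(u)/Abs(sin(u)),
  M(u, v) = r_uv · N̂ = 0,
  N(u, v) = r_vv · N̂ = -6*sin(u)^3/Abs(sin(u)).
Evaluating at (u, v) = (pi/4, 3*pi/5):
  L = -6, M = 0, N = -3.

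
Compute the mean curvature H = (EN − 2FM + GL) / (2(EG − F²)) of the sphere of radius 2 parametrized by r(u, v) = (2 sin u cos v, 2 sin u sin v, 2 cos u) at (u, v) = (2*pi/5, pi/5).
H = -1/2

With E = 4, F = 0, G = 4*sin(u)^2, L = -2*sin(u)/Abs(sin(u)), M = 0, N = -2*sin(u)^3/Abs(sin(u)), assemble
  H = (EN − 2FM + GL) / (2(EG − F²)) = -sin(u)/(2*Abs(sin(u))).
At (u, v) = (2*pi/5, pi/5): H = -1/2.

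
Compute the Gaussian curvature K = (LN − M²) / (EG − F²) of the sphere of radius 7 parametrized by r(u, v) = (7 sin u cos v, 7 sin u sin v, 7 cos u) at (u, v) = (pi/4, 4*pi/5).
K = 1/49

Coefficients of the first fundamental form: E = 49, F = 0, G = 49*sin(u)^2.
Coefficients of the second fundamental form: L = -7*sin(u)/Abs(sin(u)), M = 0, N = -7*sin(u)^3/Abs(sin(u)).
Assemble K = (LN − M²)/(EG − F²) = 1/49. At (u, v) = (pi/4, 4*pi/5): K = 1/49.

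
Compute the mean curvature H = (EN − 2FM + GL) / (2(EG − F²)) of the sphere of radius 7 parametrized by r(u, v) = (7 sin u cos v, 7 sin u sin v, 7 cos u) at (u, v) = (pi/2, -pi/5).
H = -1/7

With E = 49, F = 0, G = 49*sin(u)^2, L = -7*sin(u)/Abs(sin(u)), M = 0, N = -7*sin(u)^3/Abs(sin(u)), assemble
  H = (EN − 2FM + GL) / (2(EG − F²)) = -sin(u)/(7*Abs(sin(u))).
At (u, v) = (pi/2, -pi/5): H = -1/7.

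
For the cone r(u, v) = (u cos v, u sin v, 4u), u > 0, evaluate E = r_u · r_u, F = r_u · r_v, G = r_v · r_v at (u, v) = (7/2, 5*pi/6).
E = 17;  F = 0;  G = 49/4

Partials: r_u = (cos(v), sin(v), 4), r_v = (-u*sin(v), u*cos(v), 0). As functions of (u, v):
  E = r_u · r_u = 17,
  F = r_u · r_v = 0,
  G = r_v · r_v = u^2.
Evaluating at (u, v) = (7/2, 5*pi/6): E = 17, F = 0, G = 49/4.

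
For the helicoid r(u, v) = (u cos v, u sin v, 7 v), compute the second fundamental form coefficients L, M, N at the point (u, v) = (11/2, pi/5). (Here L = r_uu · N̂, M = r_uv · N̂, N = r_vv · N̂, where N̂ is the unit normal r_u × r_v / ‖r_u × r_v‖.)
L = 0;  M = -14*sqrt(317)/317;  N = 0

Compute the unit normal N̂(u, v) = (7*sin(v)/sqrt(u^2 + 49), -7*cos(v)/sqrt(u^2 + 49), u/sqrt(u^2 + 49)), and the second partials r_uu, r_uv, r_vv. Take dot products:
  L(u, v) = r_uu · N̂ = 0,
  M(u, v) = r_uv · N̂ = -7/sqrt(u^2 + 49),
  N(u, v) = r_vv · N̂ = 0.
Evaluating at (u, v) = (11/2, pi/5):
  L = 0, M = -14*sqrt(317)/317, N = 0.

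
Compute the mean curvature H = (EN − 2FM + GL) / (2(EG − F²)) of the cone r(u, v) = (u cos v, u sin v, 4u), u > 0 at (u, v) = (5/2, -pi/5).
H = 4*sqrt(17)/85

With E = 17, F = 0, G = u^2, L = 0, M = 0, N = 4*sqrt(17)*u^2/(17*Abs(u)), assemble
  H = (EN − 2FM + GL) / (2(EG − F²)) = 2*sqrt(17)/(17*Abs(u)).
At (u, v) = (5/2, -pi/5): H = 4*sqrt(17)/85.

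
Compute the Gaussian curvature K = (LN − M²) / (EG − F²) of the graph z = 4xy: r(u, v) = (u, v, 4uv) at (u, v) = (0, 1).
K = -16/289

Coefficients of the first fundamental form: E = 16*v^2 + 1, F = 16*u*v, G = 16*u^2 + 1.
Coefficients of the second fundamental form: L = 0, M = 4/sqrt(16*u^2 + 16*v^2 + 1), N = 0.
Assemble K = (LN − M²)/(EG − F²) = -16/(256*u^4 + 512*u^2*v^2 + 32*u^2 + 256*v^4 + 32*v^2 + 1). At (u, v) = (0, 1): K = -16/289.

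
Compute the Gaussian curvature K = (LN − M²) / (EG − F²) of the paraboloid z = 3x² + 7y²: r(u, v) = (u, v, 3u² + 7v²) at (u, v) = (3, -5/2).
K = 21/600625

Coefficients of the first fundamental form: E = 36*u^2 + 1, F = 84*u*v, G = 196*v^2 + 1.
Coefficients of the second fundamental form: L = 6/sqrt(36*u^2 + 196*v^2 + 1), M = 0, N = 14/sqrt(36*u^2 + 196*v^2 + 1).
Assemble K = (LN − M²)/(EG − F²) = 84/(1296*u^4 + 14112*u^2*v^2 + 72*u^2 + 38416*v^4 + 392*v^2 + 1). At (u, v) = (3, -5/2): K = 21/600625.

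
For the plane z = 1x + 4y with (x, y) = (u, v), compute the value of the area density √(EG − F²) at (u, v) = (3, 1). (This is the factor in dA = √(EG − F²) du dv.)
√(EG − F²)|_{(3, 1)} = 3*sqrt(2)

E = 2, F = 4, G = 17, so EG − F² = 18. Taking the positive square root: √(EG − F²) = 3*sqrt(2). At (u, v) = (3, 1): 3*sqrt(2).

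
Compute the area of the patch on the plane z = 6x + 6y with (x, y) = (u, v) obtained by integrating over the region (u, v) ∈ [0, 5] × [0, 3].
Area = 15*sqrt(73)

Area = ∫∫ √(EG − F²) du dv with √(EG − F²) = sqrt(73). Integrating over [0, 5] × [0, 3] gives 15*sqrt(73).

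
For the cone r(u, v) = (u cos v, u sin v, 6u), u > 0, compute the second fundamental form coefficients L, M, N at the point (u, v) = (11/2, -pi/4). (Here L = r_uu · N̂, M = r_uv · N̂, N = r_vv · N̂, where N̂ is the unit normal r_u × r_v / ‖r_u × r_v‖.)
L = 0;  M = 0;  N = 33*sqrt(37)/37

Compute the unit normal N̂(u, v) = (-6*sqrt(37)*u*cos(v)/(37*Abs(u)), -6*sqrt(37)*u*sin(v)/(37*Abs(u)), sqrt(37)*u/(37*Abs(u))), and the second partials r_uu, r_uv, r_vv. Take dot products:
  L(u, v) = r_uu · N̂ = 0,
  M(u, v) = r_uv · N̂ = 0,
  N(u, v) = r_vv · N̂ = 6*sqrt(37)*u^2/(37*Abs(u)).
Evaluating at (u, v) = (11/2, -pi/4):
  L = 0, M = 0, N = 33*sqrt(37)/37.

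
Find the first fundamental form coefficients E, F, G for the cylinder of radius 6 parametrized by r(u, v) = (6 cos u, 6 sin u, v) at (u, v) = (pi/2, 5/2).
E = 36;  F = 0;  G = 1

Partials: r_u = (-6*sin(u), 6*cos(u), 0), r_v = (0, 0, 1). As functions of (u, v):
  E = r_u · r_u = 36,
  F = r_u · r_v = 0,
  G = r_v · r_v = 1.
Evaluating at (u, v) = (pi/2, 5/2): E = 36, F = 0, G = 1.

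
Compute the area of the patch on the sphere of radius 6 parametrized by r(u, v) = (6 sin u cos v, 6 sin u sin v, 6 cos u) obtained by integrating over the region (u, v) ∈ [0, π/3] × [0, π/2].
Area = 9*pi

Area = ∫∫ √(EG − F²) du dv with √(EG − F²) = 36*Abs(sin(u)). Integrating over [0, π/3] × [0, π/2] gives 9*pi.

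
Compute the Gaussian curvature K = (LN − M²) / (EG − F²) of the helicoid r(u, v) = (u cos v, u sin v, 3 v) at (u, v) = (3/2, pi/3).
K = -16/225

Coefficients of the first fundamental form: E = 1, F = 0, G = u^2 + 9.
Coefficients of the second fundamental form: L = 0, M = -3/sqrt(u^2 + 9), N = 0.
Assemble K = (LN − M²)/(EG − F²) = -9/(u^2 + 9)^2. At (u, v) = (3/2, pi/3): K = -16/225.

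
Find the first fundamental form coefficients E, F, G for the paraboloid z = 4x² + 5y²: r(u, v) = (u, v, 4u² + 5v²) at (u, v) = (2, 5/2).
E = 257;  F = 400;  G = 626

Partials: r_u = (1, 0, 8*u), r_v = (0, 1, 10*v). As functions of (u, v):
  E = r_u · r_u = 64*u^2 + 1,
  F = r_u · r_v = 80*u*v,
  G = r_v · r_v = 100*v^2 + 1.
Evaluating at (u, v) = (2, 5/2): E = 257, F = 400, G = 626.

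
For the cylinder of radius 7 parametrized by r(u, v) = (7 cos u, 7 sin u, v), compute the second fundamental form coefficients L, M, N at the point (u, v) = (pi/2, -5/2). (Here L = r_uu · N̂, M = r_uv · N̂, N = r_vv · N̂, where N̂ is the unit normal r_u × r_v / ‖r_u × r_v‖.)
L = -7;  M = 0;  N = 0

Compute the unit normal N̂(u, v) = (cos(u), sin(u), 0), and the second partials r_uu, r_uv, r_vv. Take dot products:
  L(u, v) = r_uu · N̂ = -7,
  M(u, v) = r_uv · N̂ = 0,
  N(u, v) = r_vv · N̂ = 0.
Evaluating at (u, v) = (pi/2, -5/2):
  L = -7, M = 0, N = 0.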